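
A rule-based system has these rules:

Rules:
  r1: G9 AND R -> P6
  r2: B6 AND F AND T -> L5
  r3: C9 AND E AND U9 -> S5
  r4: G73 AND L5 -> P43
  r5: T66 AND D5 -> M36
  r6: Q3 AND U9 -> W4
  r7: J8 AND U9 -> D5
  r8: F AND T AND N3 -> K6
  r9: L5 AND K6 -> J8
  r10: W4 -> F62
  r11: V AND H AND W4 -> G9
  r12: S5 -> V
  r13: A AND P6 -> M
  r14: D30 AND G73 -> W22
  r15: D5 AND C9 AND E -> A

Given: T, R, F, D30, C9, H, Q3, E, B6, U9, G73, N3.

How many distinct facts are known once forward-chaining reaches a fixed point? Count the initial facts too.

Round 1 fires r2, r3, r6, r8, r14, giving L5, S5, W4, K6, W22.
Round 2 fires r4, r9, r10, r12, giving P43, J8, F62, V.
Round 3 fires r7, r11, giving D5, G9.
Round 4 fires r1, r15, giving P6, A.
Round 5 fires r13, giving M.
Closure: {A, B6, C9, D30, D5, E, F, F62, G73, G9, H, J8, K6, L5, M, N3, P43, P6, Q3, R, S5, T, U9, V, W22, W4} — 26 facts.

26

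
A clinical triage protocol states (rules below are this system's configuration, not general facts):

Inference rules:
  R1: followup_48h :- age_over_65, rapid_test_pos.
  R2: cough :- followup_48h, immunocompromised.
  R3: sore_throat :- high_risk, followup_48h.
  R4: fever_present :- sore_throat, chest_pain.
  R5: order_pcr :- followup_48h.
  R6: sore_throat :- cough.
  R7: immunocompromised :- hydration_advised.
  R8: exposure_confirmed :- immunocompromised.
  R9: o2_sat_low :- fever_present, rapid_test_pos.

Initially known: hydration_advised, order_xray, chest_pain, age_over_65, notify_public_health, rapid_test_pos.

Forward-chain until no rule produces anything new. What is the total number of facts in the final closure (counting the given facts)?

Round 1: R1 [followup_48h :- age_over_65, rapid_test_pos.]; R7 [immunocompromised :- hydration_advised.]. New: followup_48h, immunocompromised.
Round 2: R2 [cough :- followup_48h, immunocompromised.]; R5 [order_pcr :- followup_48h.]; R8 [exposure_confirmed :- immunocompromised.]. New: cough, order_pcr, exposure_confirmed.
Round 3: R6 [sore_throat :- cough.]. New: sore_throat.
Round 4: R4 [fever_present :- sore_throat, chest_pain.]. New: fever_present.
Round 5: R9 [o2_sat_low :- fever_present, rapid_test_pos.]. New: o2_sat_low.
Closure: {age_over_65, chest_pain, cough, exposure_confirmed, fever_present, followup_48h, hydration_advised, immunocompromised, notify_public_health, o2_sat_low, order_pcr, order_xray, rapid_test_pos, sore_throat} — 14 facts.

14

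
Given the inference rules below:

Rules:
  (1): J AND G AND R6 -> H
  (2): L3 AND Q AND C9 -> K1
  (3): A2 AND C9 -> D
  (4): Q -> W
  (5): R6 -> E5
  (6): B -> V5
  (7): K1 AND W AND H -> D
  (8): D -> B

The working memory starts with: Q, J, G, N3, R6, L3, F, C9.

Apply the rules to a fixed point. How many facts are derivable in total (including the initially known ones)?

15

Round 1: (1) [J AND G AND R6 -> H]; (2) [L3 AND Q AND C9 -> K1]; (4) [Q -> W]; (5) [R6 -> E5]. New: H, K1, W, E5.
Round 2: (7) [K1 AND W AND H -> D]. New: D.
Round 3: (8) [D -> B]. New: B.
Round 4: (6) [B -> V5]. New: V5.
Closure: {B, C9, D, E5, F, G, H, J, K1, L3, N3, Q, R6, V5, W} — 15 facts.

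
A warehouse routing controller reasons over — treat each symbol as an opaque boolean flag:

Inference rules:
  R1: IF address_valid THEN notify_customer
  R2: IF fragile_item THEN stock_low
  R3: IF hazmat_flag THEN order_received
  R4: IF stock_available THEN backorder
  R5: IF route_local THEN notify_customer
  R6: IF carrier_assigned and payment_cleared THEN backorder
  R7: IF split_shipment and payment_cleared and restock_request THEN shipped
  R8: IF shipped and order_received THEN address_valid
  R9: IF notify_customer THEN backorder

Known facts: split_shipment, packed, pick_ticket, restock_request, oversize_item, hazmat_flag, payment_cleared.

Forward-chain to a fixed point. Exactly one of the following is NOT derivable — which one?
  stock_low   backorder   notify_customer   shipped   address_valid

stock_low

Round 1 fires R3, R7, giving order_received, shipped.
Round 2 fires R8, giving address_valid.
Round 3 fires R1, giving notify_customer.
Round 4 fires R9, giving backorder.
Derived: backorder (round 4), address_valid (round 2), notify_customer (round 3), shipped (round 1). stock_low never appears in any round.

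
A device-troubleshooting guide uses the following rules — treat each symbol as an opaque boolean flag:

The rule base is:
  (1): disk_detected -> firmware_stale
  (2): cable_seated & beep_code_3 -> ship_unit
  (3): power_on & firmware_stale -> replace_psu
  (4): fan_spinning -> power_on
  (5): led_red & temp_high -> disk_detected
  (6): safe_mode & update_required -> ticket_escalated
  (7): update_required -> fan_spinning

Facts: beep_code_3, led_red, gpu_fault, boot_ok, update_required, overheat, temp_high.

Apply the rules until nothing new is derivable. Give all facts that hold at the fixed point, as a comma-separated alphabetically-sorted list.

[1] (5) [led_red & temp_high -> disk_detected]; (7) [update_required -> fan_spinning]. ⇒ new: disk_detected, fan_spinning.
[2] (1) [disk_detected -> firmware_stale]; (4) [fan_spinning -> power_on]. ⇒ new: firmware_stale, power_on.
[3] (3) [power_on & firmware_stale -> replace_psu]. ⇒ new: replace_psu.

beep_code_3, boot_ok, disk_detected, fan_spinning, firmware_stale, gpu_fault, led_red, overheat, power_on, replace_psu, temp_high, update_required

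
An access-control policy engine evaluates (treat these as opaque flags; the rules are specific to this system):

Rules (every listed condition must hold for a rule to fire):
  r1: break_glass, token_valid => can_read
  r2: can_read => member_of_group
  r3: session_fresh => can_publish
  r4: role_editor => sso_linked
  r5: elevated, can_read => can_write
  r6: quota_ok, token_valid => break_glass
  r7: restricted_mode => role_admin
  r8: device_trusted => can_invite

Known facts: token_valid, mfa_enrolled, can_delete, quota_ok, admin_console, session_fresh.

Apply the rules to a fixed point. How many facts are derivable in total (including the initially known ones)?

Round 1 fires r3, r6, giving can_publish, break_glass.
Round 2 fires r1, giving can_read.
Round 3 fires r2, giving member_of_group.
Closure: {admin_console, break_glass, can_delete, can_publish, can_read, member_of_group, mfa_enrolled, quota_ok, session_fresh, token_valid} — 10 facts.

10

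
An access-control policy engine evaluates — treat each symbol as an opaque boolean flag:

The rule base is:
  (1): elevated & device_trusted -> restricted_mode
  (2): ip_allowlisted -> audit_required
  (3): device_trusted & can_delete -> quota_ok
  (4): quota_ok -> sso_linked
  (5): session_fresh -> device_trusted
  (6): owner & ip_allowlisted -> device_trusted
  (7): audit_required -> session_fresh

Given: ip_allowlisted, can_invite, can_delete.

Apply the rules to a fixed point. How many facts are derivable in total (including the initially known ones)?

Round 1: (2) [ip_allowlisted -> audit_required]. Adds audit_required.
Round 2: (7) [audit_required -> session_fresh]. Adds session_fresh.
Round 3: (5) [session_fresh -> device_trusted]. Adds device_trusted.
Round 4: (3) [device_trusted & can_delete -> quota_ok]. Adds quota_ok.
Round 5: (4) [quota_ok -> sso_linked]. Adds sso_linked.
Closure: {audit_required, can_delete, can_invite, device_trusted, ip_allowlisted, quota_ok, session_fresh, sso_linked} — 8 facts.

8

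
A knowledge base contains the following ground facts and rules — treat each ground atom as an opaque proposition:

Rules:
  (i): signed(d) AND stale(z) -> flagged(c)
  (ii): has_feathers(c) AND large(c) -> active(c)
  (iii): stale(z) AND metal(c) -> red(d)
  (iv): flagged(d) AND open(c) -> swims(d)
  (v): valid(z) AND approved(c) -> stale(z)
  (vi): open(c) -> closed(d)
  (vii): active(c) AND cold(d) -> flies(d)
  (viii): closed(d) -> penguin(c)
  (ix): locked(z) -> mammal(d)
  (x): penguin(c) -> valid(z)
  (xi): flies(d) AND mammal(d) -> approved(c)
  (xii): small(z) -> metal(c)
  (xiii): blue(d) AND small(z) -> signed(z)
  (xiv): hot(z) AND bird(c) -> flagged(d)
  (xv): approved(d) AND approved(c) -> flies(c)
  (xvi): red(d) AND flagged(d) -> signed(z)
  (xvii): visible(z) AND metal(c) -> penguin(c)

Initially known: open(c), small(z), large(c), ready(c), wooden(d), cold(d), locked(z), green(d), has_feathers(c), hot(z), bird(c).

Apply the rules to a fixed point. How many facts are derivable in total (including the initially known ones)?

Round 1 fires (ii), (vi), (ix), (xii), (xiv), giving active(c), closed(d), mammal(d), metal(c), flagged(d).
Round 2 fires (iv), (vii), (viii), giving swims(d), flies(d), penguin(c).
Round 3 fires (x), (xi), giving valid(z), approved(c).
Round 4 fires (v), giving stale(z).
Round 5 fires (iii), giving red(d).
Round 6 fires (xvi), giving signed(z).
Closure: {active(c), approved(c), bird(c), closed(d), cold(d), flagged(d), flies(d), green(d), has_feathers(c), hot(z), large(c), locked(z), mammal(d), metal(c), open(c), penguin(c), ready(c), red(d), signed(z), small(z), stale(z), swims(d), valid(z), wooden(d)} — 24 facts.

24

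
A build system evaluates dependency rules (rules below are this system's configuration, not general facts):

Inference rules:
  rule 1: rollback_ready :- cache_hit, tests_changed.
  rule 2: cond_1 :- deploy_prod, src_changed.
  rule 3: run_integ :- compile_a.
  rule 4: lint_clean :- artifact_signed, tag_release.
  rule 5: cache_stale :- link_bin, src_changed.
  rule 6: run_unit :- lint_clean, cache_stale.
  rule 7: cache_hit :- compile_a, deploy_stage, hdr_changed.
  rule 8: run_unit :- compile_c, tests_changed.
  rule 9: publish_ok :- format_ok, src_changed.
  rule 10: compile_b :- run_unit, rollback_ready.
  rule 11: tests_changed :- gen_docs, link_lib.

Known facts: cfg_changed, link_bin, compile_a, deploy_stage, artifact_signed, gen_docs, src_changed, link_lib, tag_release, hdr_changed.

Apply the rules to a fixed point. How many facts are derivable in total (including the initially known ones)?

18

Round 1 fires rule 3, rule 4, rule 5, rule 7, rule 11, giving run_integ, lint_clean, cache_stale, cache_hit, tests_changed.
Round 2 fires rule 1, rule 6, giving rollback_ready, run_unit.
Round 3 fires rule 10, giving compile_b.
Closure: {artifact_signed, cache_hit, cache_stale, cfg_changed, compile_a, compile_b, deploy_stage, gen_docs, hdr_changed, link_bin, link_lib, lint_clean, rollback_ready, run_integ, run_unit, src_changed, tag_release, tests_changed} — 18 facts.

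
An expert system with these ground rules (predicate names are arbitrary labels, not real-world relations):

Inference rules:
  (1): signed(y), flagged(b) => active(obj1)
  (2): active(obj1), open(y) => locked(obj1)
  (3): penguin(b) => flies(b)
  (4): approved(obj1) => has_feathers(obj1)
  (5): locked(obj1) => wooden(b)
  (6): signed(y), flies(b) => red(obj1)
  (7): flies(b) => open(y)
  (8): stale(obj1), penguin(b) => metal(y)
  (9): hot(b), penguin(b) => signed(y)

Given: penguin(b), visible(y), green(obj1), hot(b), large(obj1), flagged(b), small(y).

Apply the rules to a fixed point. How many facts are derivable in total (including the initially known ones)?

14

[1] (3) [penguin(b) => flies(b)]; (9) [hot(b), penguin(b) => signed(y)]. ⇒ new: flies(b), signed(y).
[2] (1) [signed(y), flagged(b) => active(obj1)]; (6) [signed(y), flies(b) => red(obj1)]; (7) [flies(b) => open(y)]. ⇒ new: active(obj1), red(obj1), open(y).
[3] (2) [active(obj1), open(y) => locked(obj1)]. ⇒ new: locked(obj1).
[4] (5) [locked(obj1) => wooden(b)]. ⇒ new: wooden(b).
Closure: {active(obj1), flagged(b), flies(b), green(obj1), hot(b), large(obj1), locked(obj1), open(y), penguin(b), red(obj1), signed(y), small(y), visible(y), wooden(b)} — 14 facts.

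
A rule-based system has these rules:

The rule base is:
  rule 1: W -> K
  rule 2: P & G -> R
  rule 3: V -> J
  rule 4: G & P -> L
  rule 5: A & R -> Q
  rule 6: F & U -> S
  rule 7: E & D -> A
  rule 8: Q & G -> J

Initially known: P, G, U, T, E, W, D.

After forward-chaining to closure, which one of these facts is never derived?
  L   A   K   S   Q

Round 1: rule 1 [W -> K]; rule 2 [P & G -> R]; rule 4 [G & P -> L]; rule 7 [E & D -> A]. Adds K, R, L, A.
Round 2: rule 5 [A & R -> Q]. Adds Q.
Round 3: rule 8 [Q & G -> J]. Adds J.
Derived: L (round 1), Q (round 2), K (round 1), A (round 1). S never appears in any round.

S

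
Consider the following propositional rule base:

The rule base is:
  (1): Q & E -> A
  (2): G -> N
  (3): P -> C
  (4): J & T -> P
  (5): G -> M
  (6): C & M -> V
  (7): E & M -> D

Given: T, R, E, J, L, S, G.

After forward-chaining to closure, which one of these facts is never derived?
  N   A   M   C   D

A

Round 1 — (2), (4), (5), derive N, P, M.
Round 2 — (3), (7), derive C, D.
Round 3 — (6), derive V.
Derived: C (round 2), N (round 1), D (round 2), M (round 1). A never appears in any round.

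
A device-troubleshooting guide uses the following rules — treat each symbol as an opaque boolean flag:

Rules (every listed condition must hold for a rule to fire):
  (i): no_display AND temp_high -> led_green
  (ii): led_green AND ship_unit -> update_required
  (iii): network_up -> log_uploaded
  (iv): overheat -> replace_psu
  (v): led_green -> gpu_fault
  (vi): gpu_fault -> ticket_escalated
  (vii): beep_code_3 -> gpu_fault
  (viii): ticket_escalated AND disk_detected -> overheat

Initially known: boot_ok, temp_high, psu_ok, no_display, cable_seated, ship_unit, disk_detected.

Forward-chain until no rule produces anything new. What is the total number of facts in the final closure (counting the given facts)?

Round 1 fires (i), giving led_green.
Round 2 fires (ii), (v), giving update_required, gpu_fault.
Round 3 fires (vi), giving ticket_escalated.
Round 4 fires (viii), giving overheat.
Round 5 fires (iv), giving replace_psu.
Closure: {boot_ok, cable_seated, disk_detected, gpu_fault, led_green, no_display, overheat, psu_ok, replace_psu, ship_unit, temp_high, ticket_escalated, update_required} — 13 facts.

13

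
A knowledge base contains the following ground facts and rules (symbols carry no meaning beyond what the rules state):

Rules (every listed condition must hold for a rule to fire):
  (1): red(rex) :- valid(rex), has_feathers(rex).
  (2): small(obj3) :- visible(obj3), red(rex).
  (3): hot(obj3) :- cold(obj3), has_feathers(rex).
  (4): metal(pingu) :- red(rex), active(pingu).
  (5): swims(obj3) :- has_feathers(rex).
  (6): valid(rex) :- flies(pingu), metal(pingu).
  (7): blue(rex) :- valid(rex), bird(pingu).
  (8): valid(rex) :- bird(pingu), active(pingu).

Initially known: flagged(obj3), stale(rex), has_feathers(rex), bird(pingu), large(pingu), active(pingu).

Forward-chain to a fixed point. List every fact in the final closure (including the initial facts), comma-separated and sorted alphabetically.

Round 1: (5) [swims(obj3) :- has_feathers(rex).]; (8) [valid(rex) :- bird(pingu), active(pingu).]. New: swims(obj3), valid(rex).
Round 2: (1) [red(rex) :- valid(rex), has_feathers(rex).]; (7) [blue(rex) :- valid(rex), bird(pingu).]. New: red(rex), blue(rex).
Round 3: (4) [metal(pingu) :- red(rex), active(pingu).]. New: metal(pingu).

active(pingu), bird(pingu), blue(rex), flagged(obj3), has_feathers(rex), large(pingu), metal(pingu), red(rex), stale(rex), swims(obj3), valid(rex)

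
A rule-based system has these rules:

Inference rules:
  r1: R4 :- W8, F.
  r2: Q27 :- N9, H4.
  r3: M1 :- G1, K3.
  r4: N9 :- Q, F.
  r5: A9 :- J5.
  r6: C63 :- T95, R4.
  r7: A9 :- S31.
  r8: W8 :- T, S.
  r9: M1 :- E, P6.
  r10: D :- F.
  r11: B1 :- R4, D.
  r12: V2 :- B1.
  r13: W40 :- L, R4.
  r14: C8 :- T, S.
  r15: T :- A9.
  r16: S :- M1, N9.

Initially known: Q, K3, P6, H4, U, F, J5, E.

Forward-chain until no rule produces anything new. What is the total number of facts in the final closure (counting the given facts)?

20

Round 1 — r4, r5, r9, r10, derive N9, A9, M1, D.
Round 2 — r2, r15, r16, derive Q27, T, S.
Round 3 — r8, r14, derive W8, C8.
Round 4 — r1, derive R4.
Round 5 — r11, derive B1.
Round 6 — r12, derive V2.
Closure: {A9, B1, C8, D, E, F, H4, J5, K3, M1, N9, P6, Q, Q27, R4, S, T, U, V2, W8} — 20 facts.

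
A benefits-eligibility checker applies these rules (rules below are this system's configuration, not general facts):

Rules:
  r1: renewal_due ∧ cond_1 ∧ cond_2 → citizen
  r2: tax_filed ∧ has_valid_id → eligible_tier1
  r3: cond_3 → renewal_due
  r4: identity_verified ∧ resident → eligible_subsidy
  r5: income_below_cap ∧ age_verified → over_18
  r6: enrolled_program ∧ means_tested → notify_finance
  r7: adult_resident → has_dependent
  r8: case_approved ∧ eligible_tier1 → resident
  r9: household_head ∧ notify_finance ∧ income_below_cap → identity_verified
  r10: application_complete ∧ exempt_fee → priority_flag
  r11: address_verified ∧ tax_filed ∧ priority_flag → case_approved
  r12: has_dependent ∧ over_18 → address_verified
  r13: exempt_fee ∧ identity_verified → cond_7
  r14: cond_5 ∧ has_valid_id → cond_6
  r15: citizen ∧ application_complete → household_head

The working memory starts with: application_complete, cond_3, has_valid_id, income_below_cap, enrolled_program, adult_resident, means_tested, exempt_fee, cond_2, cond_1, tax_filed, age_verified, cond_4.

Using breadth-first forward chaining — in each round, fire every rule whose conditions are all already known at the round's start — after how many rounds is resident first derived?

Round 1: r2 [tax_filed ∧ has_valid_id → eligible_tier1]; r3 [cond_3 → renewal_due]; r5 [income_below_cap ∧ age_verified → over_18]; r6 [enrolled_program ∧ means_tested → notify_finance]; r7 [adult_resident → has_dependent]; r10 [application_complete ∧ exempt_fee → priority_flag]. New: eligible_tier1, renewal_due, over_18, notify_finance, has_dependent, priority_flag.
Round 2: r1 [renewal_due ∧ cond_1 ∧ cond_2 → citizen]; r12 [has_dependent ∧ over_18 → address_verified]. New: citizen, address_verified.
Round 3: r11 [address_verified ∧ tax_filed ∧ priority_flag → case_approved]; r15 [citizen ∧ application_complete → household_head]. New: case_approved, household_head.
Round 4: r8 [case_approved ∧ eligible_tier1 → resident]; r9 [household_head ∧ notify_finance ∧ income_below_cap → identity_verified]. New: resident, identity_verified.
resident first appears in round 4.

4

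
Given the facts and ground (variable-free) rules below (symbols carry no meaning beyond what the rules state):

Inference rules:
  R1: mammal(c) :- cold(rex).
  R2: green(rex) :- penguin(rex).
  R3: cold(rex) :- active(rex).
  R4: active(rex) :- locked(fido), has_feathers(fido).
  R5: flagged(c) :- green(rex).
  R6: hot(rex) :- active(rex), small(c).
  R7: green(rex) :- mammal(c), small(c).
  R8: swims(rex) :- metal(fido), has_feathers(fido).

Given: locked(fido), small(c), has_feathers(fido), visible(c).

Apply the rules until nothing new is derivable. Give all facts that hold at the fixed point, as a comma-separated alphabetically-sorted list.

[1] R4 [active(rex) :- locked(fido), has_feathers(fido).]. ⇒ new: active(rex).
[2] R3 [cold(rex) :- active(rex).]; R6 [hot(rex) :- active(rex), small(c).]. ⇒ new: cold(rex), hot(rex).
[3] R1 [mammal(c) :- cold(rex).]. ⇒ new: mammal(c).
[4] R7 [green(rex) :- mammal(c), small(c).]. ⇒ new: green(rex).
[5] R5 [flagged(c) :- green(rex).]. ⇒ new: flagged(c).

active(rex), cold(rex), flagged(c), green(rex), has_feathers(fido), hot(rex), locked(fido), mammal(c), small(c), visible(c)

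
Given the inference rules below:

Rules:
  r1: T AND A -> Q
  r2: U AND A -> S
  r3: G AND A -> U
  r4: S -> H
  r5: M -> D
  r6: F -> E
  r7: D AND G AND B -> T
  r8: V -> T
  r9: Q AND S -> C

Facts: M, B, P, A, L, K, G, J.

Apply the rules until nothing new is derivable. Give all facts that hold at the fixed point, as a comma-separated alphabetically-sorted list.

[1] r3 [G AND A -> U]; r5 [M -> D]. ⇒ new: U, D.
[2] r2 [U AND A -> S]; r7 [D AND G AND B -> T]. ⇒ new: S, T.
[3] r1 [T AND A -> Q]; r4 [S -> H]. ⇒ new: Q, H.
[4] r9 [Q AND S -> C]. ⇒ new: C.

A, B, C, D, G, H, J, K, L, M, P, Q, S, T, U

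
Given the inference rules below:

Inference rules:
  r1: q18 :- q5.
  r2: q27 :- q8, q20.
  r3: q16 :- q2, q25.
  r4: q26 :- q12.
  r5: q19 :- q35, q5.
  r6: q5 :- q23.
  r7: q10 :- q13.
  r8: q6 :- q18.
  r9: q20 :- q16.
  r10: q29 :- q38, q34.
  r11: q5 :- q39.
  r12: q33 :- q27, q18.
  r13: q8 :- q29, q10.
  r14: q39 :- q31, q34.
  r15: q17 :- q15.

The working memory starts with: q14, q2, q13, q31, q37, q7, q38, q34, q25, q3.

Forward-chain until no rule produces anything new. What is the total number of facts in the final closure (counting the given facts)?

21

Round 1: r3 [q16 :- q2, q25.]; r7 [q10 :- q13.]; r10 [q29 :- q38, q34.]; r14 [q39 :- q31, q34.]. New: q16, q10, q29, q39.
Round 2: r9 [q20 :- q16.]; r11 [q5 :- q39.]; r13 [q8 :- q29, q10.]. New: q20, q5, q8.
Round 3: r1 [q18 :- q5.]; r2 [q27 :- q8, q20.]. New: q18, q27.
Round 4: r8 [q6 :- q18.]; r12 [q33 :- q27, q18.]. New: q6, q33.
Closure: {q10, q13, q14, q16, q18, q2, q20, q25, q27, q29, q3, q31, q33, q34, q37, q38, q39, q5, q6, q7, q8} — 21 facts.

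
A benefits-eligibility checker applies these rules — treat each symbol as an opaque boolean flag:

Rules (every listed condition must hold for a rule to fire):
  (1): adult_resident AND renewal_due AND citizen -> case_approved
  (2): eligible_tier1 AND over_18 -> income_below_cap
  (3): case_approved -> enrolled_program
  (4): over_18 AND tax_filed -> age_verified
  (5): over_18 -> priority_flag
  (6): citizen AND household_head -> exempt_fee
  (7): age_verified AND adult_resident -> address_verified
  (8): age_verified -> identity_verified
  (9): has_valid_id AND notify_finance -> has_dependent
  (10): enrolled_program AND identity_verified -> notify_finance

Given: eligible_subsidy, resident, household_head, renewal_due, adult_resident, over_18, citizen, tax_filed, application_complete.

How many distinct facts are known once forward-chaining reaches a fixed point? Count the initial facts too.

[1] (1) [adult_resident AND renewal_due AND citizen -> case_approved]; (4) [over_18 AND tax_filed -> age_verified]; (5) [over_18 -> priority_flag]; (6) [citizen AND household_head -> exempt_fee]. ⇒ new: case_approved, age_verified, priority_flag, exempt_fee.
[2] (3) [case_approved -> enrolled_program]; (7) [age_verified AND adult_resident -> address_verified]; (8) [age_verified -> identity_verified]. ⇒ new: enrolled_program, address_verified, identity_verified.
[3] (10) [enrolled_program AND identity_verified -> notify_finance]. ⇒ new: notify_finance.
Closure: {address_verified, adult_resident, age_verified, application_complete, case_approved, citizen, eligible_subsidy, enrolled_program, exempt_fee, household_head, identity_verified, notify_finance, over_18, priority_flag, renewal_due, resident, tax_filed} — 17 facts.

17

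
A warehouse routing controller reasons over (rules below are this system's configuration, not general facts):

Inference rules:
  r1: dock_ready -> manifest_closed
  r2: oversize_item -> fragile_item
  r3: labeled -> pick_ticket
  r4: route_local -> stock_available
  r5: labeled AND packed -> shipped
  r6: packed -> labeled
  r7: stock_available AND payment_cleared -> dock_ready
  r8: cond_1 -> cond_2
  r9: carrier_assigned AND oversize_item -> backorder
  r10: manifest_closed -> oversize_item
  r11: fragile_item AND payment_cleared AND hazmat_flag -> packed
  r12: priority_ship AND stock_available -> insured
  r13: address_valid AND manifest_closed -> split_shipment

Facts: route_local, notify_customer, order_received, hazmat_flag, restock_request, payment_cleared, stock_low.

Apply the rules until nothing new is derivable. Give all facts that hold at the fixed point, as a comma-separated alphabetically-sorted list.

dock_ready, fragile_item, hazmat_flag, labeled, manifest_closed, notify_customer, order_received, oversize_item, packed, payment_cleared, pick_ticket, restock_request, route_local, shipped, stock_available, stock_low

Round 1: r4 [route_local -> stock_available]. New: stock_available.
Round 2: r7 [stock_available AND payment_cleared -> dock_ready]. New: dock_ready.
Round 3: r1 [dock_ready -> manifest_closed]. New: manifest_closed.
Round 4: r10 [manifest_closed -> oversize_item]. New: oversize_item.
Round 5: r2 [oversize_item -> fragile_item]. New: fragile_item.
Round 6: r11 [fragile_item AND payment_cleared AND hazmat_flag -> packed]. New: packed.
Round 7: r6 [packed -> labeled]. New: labeled.
Round 8: r3 [labeled -> pick_ticket]; r5 [labeled AND packed -> shipped]. New: pick_ticket, shipped.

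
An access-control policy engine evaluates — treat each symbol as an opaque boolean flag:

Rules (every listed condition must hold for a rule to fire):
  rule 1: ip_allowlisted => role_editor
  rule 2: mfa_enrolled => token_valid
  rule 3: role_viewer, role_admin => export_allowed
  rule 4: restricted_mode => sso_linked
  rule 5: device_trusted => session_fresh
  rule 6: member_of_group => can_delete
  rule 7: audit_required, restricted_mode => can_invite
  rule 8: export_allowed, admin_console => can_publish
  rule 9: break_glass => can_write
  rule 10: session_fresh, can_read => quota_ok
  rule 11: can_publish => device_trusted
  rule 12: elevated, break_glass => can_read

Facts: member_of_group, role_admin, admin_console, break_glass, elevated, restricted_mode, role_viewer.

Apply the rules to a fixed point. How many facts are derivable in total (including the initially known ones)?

16

Round 1: rule 3 [role_viewer, role_admin => export_allowed]; rule 4 [restricted_mode => sso_linked]; rule 6 [member_of_group => can_delete]; rule 9 [break_glass => can_write]; rule 12 [elevated, break_glass => can_read]. Adds export_allowed, sso_linked, can_delete, can_write, can_read.
Round 2: rule 8 [export_allowed, admin_console => can_publish]. Adds can_publish.
Round 3: rule 11 [can_publish => device_trusted]. Adds device_trusted.
Round 4: rule 5 [device_trusted => session_fresh]. Adds session_fresh.
Round 5: rule 10 [session_fresh, can_read => quota_ok]. Adds quota_ok.
Closure: {admin_console, break_glass, can_delete, can_publish, can_read, can_write, device_trusted, elevated, export_allowed, member_of_group, quota_ok, restricted_mode, role_admin, role_viewer, session_fresh, sso_linked} — 16 facts.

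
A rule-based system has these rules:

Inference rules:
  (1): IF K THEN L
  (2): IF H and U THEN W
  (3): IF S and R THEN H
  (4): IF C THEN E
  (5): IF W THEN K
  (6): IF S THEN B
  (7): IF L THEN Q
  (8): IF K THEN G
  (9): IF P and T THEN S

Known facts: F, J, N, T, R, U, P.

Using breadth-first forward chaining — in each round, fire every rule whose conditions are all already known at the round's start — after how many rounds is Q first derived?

Round 1 — (9), derive S.
Round 2 — (3), (6), derive H, B.
Round 3 — (2), derive W.
Round 4 — (5), derive K.
Round 5 — (1), (8), derive L, G.
Round 6 — (7), derive Q.
Q first appears in round 6.

6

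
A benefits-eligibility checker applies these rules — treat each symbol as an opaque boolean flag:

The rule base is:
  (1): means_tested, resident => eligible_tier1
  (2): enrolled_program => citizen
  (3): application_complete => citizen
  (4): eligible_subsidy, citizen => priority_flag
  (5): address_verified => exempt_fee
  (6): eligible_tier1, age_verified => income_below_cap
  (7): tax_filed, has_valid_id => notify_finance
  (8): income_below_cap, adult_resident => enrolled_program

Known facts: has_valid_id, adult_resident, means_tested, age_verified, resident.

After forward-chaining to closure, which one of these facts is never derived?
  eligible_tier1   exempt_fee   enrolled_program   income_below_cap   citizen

Round 1 fires (1), giving eligible_tier1.
Round 2 fires (6), giving income_below_cap.
Round 3 fires (8), giving enrolled_program.
Round 4 fires (2), giving citizen.
Derived: income_below_cap (round 2), eligible_tier1 (round 1), enrolled_program (round 3), citizen (round 4). exempt_fee never appears in any round.

exempt_fee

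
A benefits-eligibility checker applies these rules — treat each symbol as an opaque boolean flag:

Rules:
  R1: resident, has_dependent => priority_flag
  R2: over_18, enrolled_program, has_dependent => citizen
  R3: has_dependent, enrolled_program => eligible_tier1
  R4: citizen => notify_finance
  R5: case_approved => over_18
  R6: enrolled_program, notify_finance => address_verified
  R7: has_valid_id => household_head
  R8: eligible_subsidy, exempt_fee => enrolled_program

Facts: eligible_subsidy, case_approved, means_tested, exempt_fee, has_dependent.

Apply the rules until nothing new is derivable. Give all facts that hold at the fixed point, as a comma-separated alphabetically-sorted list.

Round 1: R5 [case_approved => over_18]; R8 [eligible_subsidy, exempt_fee => enrolled_program]. New: over_18, enrolled_program.
Round 2: R2 [over_18, enrolled_program, has_dependent => citizen]; R3 [has_dependent, enrolled_program => eligible_tier1]. New: citizen, eligible_tier1.
Round 3: R4 [citizen => notify_finance]. New: notify_finance.
Round 4: R6 [enrolled_program, notify_finance => address_verified]. New: address_verified.

address_verified, case_approved, citizen, eligible_subsidy, eligible_tier1, enrolled_program, exempt_fee, has_dependent, means_tested, notify_finance, over_18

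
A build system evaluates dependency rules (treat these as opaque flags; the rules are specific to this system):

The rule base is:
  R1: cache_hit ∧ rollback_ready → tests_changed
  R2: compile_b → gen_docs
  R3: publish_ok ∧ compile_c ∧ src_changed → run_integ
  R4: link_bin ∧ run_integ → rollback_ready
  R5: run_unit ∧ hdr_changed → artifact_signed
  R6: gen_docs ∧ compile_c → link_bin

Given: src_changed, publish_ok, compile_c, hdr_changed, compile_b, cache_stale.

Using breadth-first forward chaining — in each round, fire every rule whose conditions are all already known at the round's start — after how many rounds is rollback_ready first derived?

3

[1] R2 [compile_b → gen_docs]; R3 [publish_ok ∧ compile_c ∧ src_changed → run_integ]. ⇒ new: gen_docs, run_integ.
[2] R6 [gen_docs ∧ compile_c → link_bin]. ⇒ new: link_bin.
[3] R4 [link_bin ∧ run_integ → rollback_ready]. ⇒ new: rollback_ready.
rollback_ready first appears in round 3.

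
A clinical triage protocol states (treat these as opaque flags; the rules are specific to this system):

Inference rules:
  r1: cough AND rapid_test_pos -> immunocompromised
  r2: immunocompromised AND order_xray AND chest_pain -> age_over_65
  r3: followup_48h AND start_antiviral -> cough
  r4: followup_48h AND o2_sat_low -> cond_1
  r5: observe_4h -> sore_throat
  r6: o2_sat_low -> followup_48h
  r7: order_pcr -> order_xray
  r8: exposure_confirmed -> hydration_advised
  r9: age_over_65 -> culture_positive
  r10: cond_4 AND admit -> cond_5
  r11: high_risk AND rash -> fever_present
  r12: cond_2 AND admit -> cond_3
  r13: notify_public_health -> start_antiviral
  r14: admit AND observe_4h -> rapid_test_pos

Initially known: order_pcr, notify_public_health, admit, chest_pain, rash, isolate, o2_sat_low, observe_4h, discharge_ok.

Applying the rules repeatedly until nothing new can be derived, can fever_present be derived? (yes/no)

no

Round 1: r5 [observe_4h -> sore_throat]; r6 [o2_sat_low -> followup_48h]; r7 [order_pcr -> order_xray]; r13 [notify_public_health -> start_antiviral]; r14 [admit AND observe_4h -> rapid_test_pos]. New: sore_throat, followup_48h, order_xray, start_antiviral, rapid_test_pos.
Round 2: r3 [followup_48h AND start_antiviral -> cough]; r4 [followup_48h AND o2_sat_low -> cond_1]. New: cough, cond_1.
Round 3: r1 [cough AND rapid_test_pos -> immunocompromised]. New: immunocompromised.
Round 4: r2 [immunocompromised AND order_xray AND chest_pain -> age_over_65]. New: age_over_65.
Round 5: r9 [age_over_65 -> culture_positive]. New: culture_positive.
Fixed point reached. fever_present is concluded only by r11; r11 needs high_risk (never derived).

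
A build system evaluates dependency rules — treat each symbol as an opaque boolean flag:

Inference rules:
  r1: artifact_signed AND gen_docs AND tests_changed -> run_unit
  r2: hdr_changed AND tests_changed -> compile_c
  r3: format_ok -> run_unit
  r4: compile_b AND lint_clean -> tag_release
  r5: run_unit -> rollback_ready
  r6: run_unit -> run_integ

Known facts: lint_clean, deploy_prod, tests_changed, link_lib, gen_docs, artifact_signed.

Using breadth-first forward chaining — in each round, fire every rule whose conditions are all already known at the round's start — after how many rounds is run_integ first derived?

2

Round 1: r1 [artifact_signed AND gen_docs AND tests_changed -> run_unit]. New: run_unit.
Round 2: r5 [run_unit -> rollback_ready]; r6 [run_unit -> run_integ]. New: rollback_ready, run_integ.
run_integ first appears in round 2.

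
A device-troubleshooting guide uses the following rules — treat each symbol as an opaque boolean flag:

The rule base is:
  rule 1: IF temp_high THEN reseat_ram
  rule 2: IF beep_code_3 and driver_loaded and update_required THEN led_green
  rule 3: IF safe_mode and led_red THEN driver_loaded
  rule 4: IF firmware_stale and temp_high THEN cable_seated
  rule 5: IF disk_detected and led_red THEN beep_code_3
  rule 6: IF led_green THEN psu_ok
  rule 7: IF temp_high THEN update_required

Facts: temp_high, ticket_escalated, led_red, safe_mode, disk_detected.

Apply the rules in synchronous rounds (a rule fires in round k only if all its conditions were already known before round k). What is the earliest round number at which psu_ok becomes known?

3

Round 1: rule 1 [IF temp_high THEN reseat_ram]; rule 3 [IF safe_mode and led_red THEN driver_loaded]; rule 5 [IF disk_detected and led_red THEN beep_code_3]; rule 7 [IF temp_high THEN update_required]. Adds reseat_ram, driver_loaded, beep_code_3, update_required.
Round 2: rule 2 [IF beep_code_3 and driver_loaded and update_required THEN led_green]. Adds led_green.
Round 3: rule 6 [IF led_green THEN psu_ok]. Adds psu_ok.
psu_ok first appears in round 3.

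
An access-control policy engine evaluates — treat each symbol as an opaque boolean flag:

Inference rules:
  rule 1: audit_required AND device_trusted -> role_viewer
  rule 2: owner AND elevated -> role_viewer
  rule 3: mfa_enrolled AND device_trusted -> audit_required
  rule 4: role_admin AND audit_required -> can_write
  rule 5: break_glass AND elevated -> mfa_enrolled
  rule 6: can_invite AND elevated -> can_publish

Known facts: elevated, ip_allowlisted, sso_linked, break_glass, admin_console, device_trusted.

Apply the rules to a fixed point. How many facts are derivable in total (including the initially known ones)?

9

Round 1 fires rule 5, giving mfa_enrolled.
Round 2 fires rule 3, giving audit_required.
Round 3 fires rule 1, giving role_viewer.
Closure: {admin_console, audit_required, break_glass, device_trusted, elevated, ip_allowlisted, mfa_enrolled, role_viewer, sso_linked} — 9 facts.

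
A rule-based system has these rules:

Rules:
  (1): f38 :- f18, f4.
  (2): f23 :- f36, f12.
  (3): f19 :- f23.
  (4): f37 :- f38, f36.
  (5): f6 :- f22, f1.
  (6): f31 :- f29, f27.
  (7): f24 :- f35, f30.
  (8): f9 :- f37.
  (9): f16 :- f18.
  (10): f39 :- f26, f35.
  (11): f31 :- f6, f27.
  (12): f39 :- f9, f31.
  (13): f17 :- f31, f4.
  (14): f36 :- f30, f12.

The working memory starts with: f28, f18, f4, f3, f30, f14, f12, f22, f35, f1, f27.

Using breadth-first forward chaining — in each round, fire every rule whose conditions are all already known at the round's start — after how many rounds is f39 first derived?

Round 1: (1) [f38 :- f18, f4.]; (5) [f6 :- f22, f1.]; (7) [f24 :- f35, f30.]; (9) [f16 :- f18.]; (14) [f36 :- f30, f12.]. Adds f38, f6, f24, f16, f36.
Round 2: (2) [f23 :- f36, f12.]; (4) [f37 :- f38, f36.]; (11) [f31 :- f6, f27.]. Adds f23, f37, f31.
Round 3: (3) [f19 :- f23.]; (8) [f9 :- f37.]; (13) [f17 :- f31, f4.]. Adds f19, f9, f17.
Round 4: (12) [f39 :- f9, f31.]. Adds f39.
f39 first appears in round 4.

4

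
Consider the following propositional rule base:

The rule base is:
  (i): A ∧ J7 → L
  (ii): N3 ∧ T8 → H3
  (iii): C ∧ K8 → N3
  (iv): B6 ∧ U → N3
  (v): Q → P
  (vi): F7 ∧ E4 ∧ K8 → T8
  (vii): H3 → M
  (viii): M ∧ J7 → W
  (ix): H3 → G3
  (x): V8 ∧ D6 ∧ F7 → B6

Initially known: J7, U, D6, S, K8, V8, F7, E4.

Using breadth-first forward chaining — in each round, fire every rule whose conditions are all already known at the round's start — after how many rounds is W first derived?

Round 1 fires (vi), (x), giving T8, B6.
Round 2 fires (iv), giving N3.
Round 3 fires (ii), giving H3.
Round 4 fires (vii), (ix), giving M, G3.
Round 5 fires (viii), giving W.
W first appears in round 5.

5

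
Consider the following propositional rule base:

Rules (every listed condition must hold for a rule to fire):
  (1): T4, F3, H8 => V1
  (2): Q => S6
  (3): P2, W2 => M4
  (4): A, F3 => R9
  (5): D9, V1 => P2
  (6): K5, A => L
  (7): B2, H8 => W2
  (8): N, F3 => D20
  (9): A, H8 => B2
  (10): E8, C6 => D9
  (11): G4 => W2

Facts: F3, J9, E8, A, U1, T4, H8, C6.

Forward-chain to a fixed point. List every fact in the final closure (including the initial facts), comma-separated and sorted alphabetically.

A, B2, C6, D9, E8, F3, H8, J9, M4, P2, R9, T4, U1, V1, W2

Round 1: (1) [T4, F3, H8 => V1]; (4) [A, F3 => R9]; (9) [A, H8 => B2]; (10) [E8, C6 => D9]. New: V1, R9, B2, D9.
Round 2: (5) [D9, V1 => P2]; (7) [B2, H8 => W2]. New: P2, W2.
Round 3: (3) [P2, W2 => M4]. New: M4.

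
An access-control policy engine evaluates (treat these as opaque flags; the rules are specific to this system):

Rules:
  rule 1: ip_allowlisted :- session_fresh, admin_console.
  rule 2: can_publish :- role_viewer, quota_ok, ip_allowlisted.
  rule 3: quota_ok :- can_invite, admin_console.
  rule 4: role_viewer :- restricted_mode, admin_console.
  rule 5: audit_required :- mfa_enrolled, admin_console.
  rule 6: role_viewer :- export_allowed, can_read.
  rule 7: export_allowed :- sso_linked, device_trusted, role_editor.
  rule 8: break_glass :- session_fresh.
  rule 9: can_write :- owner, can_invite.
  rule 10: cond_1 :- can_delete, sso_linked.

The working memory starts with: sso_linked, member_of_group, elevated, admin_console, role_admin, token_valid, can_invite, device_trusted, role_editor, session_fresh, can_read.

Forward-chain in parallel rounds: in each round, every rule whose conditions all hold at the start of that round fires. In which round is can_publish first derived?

Round 1: rule 1 [ip_allowlisted :- session_fresh, admin_console.]; rule 3 [quota_ok :- can_invite, admin_console.]; rule 7 [export_allowed :- sso_linked, device_trusted, role_editor.]; rule 8 [break_glass :- session_fresh.]. Adds ip_allowlisted, quota_ok, export_allowed, break_glass.
Round 2: rule 6 [role_viewer :- export_allowed, can_read.]. Adds role_viewer.
Round 3: rule 2 [can_publish :- role_viewer, quota_ok, ip_allowlisted.]. Adds can_publish.
can_publish first appears in round 3.

3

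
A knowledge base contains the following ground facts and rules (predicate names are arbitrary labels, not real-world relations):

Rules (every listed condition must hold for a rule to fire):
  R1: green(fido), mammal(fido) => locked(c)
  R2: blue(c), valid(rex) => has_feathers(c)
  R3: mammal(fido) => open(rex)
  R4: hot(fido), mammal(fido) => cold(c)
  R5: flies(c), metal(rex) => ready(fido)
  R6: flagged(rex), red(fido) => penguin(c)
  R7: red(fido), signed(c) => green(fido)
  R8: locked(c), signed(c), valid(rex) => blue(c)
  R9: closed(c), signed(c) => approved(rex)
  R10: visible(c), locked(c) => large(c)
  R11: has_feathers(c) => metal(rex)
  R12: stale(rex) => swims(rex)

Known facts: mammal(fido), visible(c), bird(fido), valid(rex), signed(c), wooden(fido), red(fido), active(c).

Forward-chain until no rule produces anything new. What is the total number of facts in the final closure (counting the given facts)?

Round 1 fires R3, R7, giving open(rex), green(fido).
Round 2 fires R1, giving locked(c).
Round 3 fires R8, R10, giving blue(c), large(c).
Round 4 fires R2, giving has_feathers(c).
Round 5 fires R11, giving metal(rex).
Closure: {active(c), bird(fido), blue(c), green(fido), has_feathers(c), large(c), locked(c), mammal(fido), metal(rex), open(rex), red(fido), signed(c), valid(rex), visible(c), wooden(fido)} — 15 facts.

15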